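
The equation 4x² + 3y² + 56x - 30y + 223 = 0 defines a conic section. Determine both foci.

(-7, 3) and (-7, 7)

Collect terms: 4(x² + 14x) + 3(y² - 10y) = -223
Complete the square: 4(x + 7)² + 3(y - 5)² = -223 + 196 + 75 = 48
Divide by 48: (x + 7)²/12 + (y - 5)²/16 = 1
Ellipse, center (-7, 5), major axis vertical; a² = 16, b² = 12.
c² = a² - b² = 16 - 12 = 4, so c = 2.
Foci lie on the vertical axis through the center: (h, k ± c).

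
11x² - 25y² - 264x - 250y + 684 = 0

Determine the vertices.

(7, -5) and (17, -5)

Group the x- and y-terms: 11(x² - 24x) -25(y² + 10y) = -684
11(x - 12)² -25(y + 5)² = -684 + 1584 - 625 = 275
Divide by 275: (x - 12)²/25 - (y + 5)²/11 = 1
Hyperbola, center (12, -5), transverse axis horizontal; a² = 25, b² = 11.
a = 5. Vertices at (h ± a, k).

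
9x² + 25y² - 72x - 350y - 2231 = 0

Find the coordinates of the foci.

Group: 9(x² - 8x) + 25(y² - 14y) = 2231
Completing the square gives 9(x - 4)² + 25(y - 7)² = 2231 + 144 + 1225 = 3600.
Divide by 3600: (x - 4)²/400 + (y - 7)²/144 = 1
Ellipse, center (4, 7), major axis horizontal; a² = 400, b² = 144.
c² = a² - b² = 400 - 144 = 256, so c = 16.
Foci lie on the horizontal axis through the center: (h ± c, k).

(-12, 7) and (20, 7)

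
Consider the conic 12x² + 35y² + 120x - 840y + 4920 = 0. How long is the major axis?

2√35

Collect terms: 12(x² + 10x) + 35(y² - 24y) = -4920
Completing the square gives 12(x + 5)² + 35(y - 12)² = -4920 + 300 + 5040 = 420.
Divide by 420: (x + 5)²/35 + (y - 12)²/12 = 1
Ellipse, center (-5, 12), major axis horizontal; a² = 35, b² = 12.
a² = 35 so a = √35; the major axis has length 2a = 2√35.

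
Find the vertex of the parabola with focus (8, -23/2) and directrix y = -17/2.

(8, -10)

The vertex is the midpoint between the focus and the directrix along the axis of symmetry.
Axis is vertical (directrix is horizontal). Vertex y-coordinate = (-23/2 + (-17/2))/2 = -10; x-coordinate = 8.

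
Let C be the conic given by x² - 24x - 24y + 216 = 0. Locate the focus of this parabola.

(12, 9)

Only x is squared. Complete the square in x: (x - 12)² = 24(y - 3).
Vertex (12, 3); 4p = 24 so p = 6. Opens up.
Focus is p units from the vertex along the axis: (h, k + p).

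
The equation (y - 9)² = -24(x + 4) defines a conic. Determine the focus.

(-10, 9)

Vertex (-4, 9); 4p = -24 so p = -6. Opens left.
Focus is p units from the vertex along the axis: (h + p, k).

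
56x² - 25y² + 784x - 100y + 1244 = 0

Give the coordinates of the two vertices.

Rearranging, 56(x² + 14x) -25(y² + 4y) = -1244.
Complete the square in x and y: 56(x + 7)² -25(y + 2)² = -1244 + 2744 - 100 = 1400
Dividing both sides by 1400: (x + 7)²/25 - (y + 2)²/56 = 1
Hyperbola, center (-7, -2), transverse axis horizontal; a² = 25, b² = 56.
a = 5. Vertices at (h ± a, k).

(-12, -2) and (-2, -2)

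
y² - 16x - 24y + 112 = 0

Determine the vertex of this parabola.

Only y is squared. Complete the square in y: (y - 12)² = 16(x + 2).
Vertex (-2, 12); 4p = 16 so p = 4. Opens right.

(-2, 12)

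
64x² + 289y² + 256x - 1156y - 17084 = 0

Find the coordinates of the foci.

Group: 64(x² + 4x) + 289(y² - 4y) = 17084
64(x + 2)² + 289(y - 2)² = 17084 + 256 + 1156 = 18496
Divide by 18496: (x + 2)²/289 + (y - 2)²/64 = 1
Ellipse, center (-2, 2), major axis horizontal; a² = 289, b² = 64.
c² = a² - b² = 289 - 64 = 225, so c = 15.
Foci lie on the horizontal axis through the center: (h ± c, k).

(-17, 2) and (13, 2)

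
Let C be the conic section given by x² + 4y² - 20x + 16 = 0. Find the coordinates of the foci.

Group: (x² - 20x) + 4y² = -16
Completing the square gives (x - 10)² + 4y² = -16 + 100 + 0 = 84.
Divide by 84: (x - 10)²/84 + y²/21 = 1
Ellipse, center (10, 0), major axis horizontal; a² = 84, b² = 21.
c² = a² - b² = 84 - 21 = 63, so c = 3√7.
Foci lie on the horizontal axis through the center: (h ± c, k).

(10 - 3√7, 0) and (10 + 3√7, 0)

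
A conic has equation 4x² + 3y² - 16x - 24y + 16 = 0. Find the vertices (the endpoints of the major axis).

(2, 0) and (2, 8)

Rearranging, 4(x² - 4x) + 3(y² - 8y) = -16.
Complete the square in x and y: 4(x - 2)² + 3(y - 4)² = -16 + 16 + 48 = 48
Divide by 48: (x - 2)²/12 + (y - 4)²/16 = 1
Ellipse, center (2, 4), major axis vertical; a² = 16, b² = 12.
a = 4. Vertices at (h, k ± a).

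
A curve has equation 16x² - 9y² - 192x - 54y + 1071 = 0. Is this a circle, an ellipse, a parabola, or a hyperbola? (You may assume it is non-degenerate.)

No xy term. Coefficients of x² and y² are A = 16, C = -9.
A and C have opposite signs ⇒ hyperbola.

hyperbola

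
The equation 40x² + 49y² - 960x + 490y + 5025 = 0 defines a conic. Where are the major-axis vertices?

(5, -5) and (19, -5)

40(x² - 24x) + 49(y² + 10y) = -5025
40(x - 12)² + 49(y + 5)² = -5025 + 5760 + 1225 = 1960
Dividing both sides by 1960: (x - 12)²/49 + (y + 5)²/40 = 1
Ellipse, center (12, -5), major axis horizontal; a² = 49, b² = 40.
a = 7. Vertices at (h ± a, k).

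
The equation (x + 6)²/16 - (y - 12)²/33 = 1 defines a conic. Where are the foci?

Center (-6, 12). The positive term is the x-term, so the transverse axis is horizontal; a² = 16, b² = 33.
c² = a² + b² = 16 + 33 = 49, so c = 7.
Foci lie on the horizontal axis through the center: (h ± c, k).

(-13, 12) and (1, 12)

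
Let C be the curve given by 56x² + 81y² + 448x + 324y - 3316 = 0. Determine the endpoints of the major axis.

Group: 56(x² + 8x) + 81(y² + 4y) = 3316
Complete the square in x and y: 56(x + 4)² + 81(y + 2)² = 3316 + 896 + 324 = 4536
Divide through by 4536 to get (x + 4)²/81 + (y + 2)²/56 = 1.
Ellipse, center (-4, -2), major axis horizontal; a² = 81, b² = 56.
a = 9. Vertices at (h ± a, k).

(-13, -2) and (5, -2)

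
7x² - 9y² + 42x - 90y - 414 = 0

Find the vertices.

7(x² + 6x) -9(y² + 10y) = 414
Complete the square in x and y: 7(x + 3)² -9(y + 5)² = 414 + 63 - 225 = 252
Divide by 252: (x + 3)²/36 - (y + 5)²/28 = 1
Hyperbola, center (-3, -5), transverse axis horizontal; a² = 36, b² = 28.
a = 6. Vertices at (h ± a, k).

(-9, -5) and (3, -5)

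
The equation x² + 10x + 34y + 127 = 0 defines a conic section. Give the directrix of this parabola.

y = 11/2

Only x is squared. Complete the square in x: (x + 5)² = -34(y + 3).
Vertex (-5, -3); 4p = -34 so p = -17/2. Opens down.
Directrix is the horizontal line y = k − p = -3 − (-17/2) = 11/2.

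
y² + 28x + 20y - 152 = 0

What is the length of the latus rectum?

Only y is squared. Complete the square in y: (y + 10)² = -28(x - 9).
Vertex (9, -10); 4p = -28 so p = -7. Opens left.
Latus rectum length = |4p| = 28.

28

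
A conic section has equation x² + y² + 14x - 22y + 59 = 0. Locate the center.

(-7, 11)

(x² + 14x) + (y² - 22y) = -59
Complete the square in x and y: (x + 7)² + (y - 11)² = -59 + 49 + 121 = 111
So (x + 7)² + (y - 11)² = 111.
Circle centered at (-7, 11) with r² = 111.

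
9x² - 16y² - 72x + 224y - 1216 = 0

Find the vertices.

(-4, 7) and (12, 7)

Group: 9(x² - 8x) -16(y² - 14y) = 1216
9(x - 4)² -16(y - 7)² = 1216 + 144 - 784 = 576
Divide through by 576 to get (x - 4)²/64 - (y - 7)²/36 = 1.
Hyperbola, center (4, 7), transverse axis horizontal; a² = 64, b² = 36.
a = 8. Vertices at (h ± a, k).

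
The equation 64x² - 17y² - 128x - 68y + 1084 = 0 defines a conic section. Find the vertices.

Group: 64(x² - 2x) -17(y² + 4y) = -1084
Complete the square: 64(x - 1)² -17(y + 2)² = -1084 + 64 - 68 = -1088
Dividing both sides by -1088: (y + 2)²/64 - (x - 1)²/17 = 1
Hyperbola, center (1, -2), transverse axis vertical; a² = 64, b² = 17.
a = 8. Vertices at (h, k ± a).

(1, -10) and (1, 6)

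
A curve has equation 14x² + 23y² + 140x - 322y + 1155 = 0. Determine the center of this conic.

(-5, 7)

Group: 14(x² + 10x) + 23(y² - 14y) = -1155
Complete the square in x and y: 14(x + 5)² + 23(y - 7)² = -1155 + 350 + 1127 = 322
Divide by 322: (x + 5)²/23 + (y - 7)²/14 = 1
Ellipse with center (-5, 7).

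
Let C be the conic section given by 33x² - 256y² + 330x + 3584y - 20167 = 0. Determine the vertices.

(-21, 7) and (11, 7)

Collect terms: 33(x² + 10x) -256(y² - 14y) = 20167
Complete the square in x and y: 33(x + 5)² -256(y - 7)² = 20167 + 825 - 12544 = 8448
Divide through by 8448 to get (x + 5)²/256 - (y - 7)²/33 = 1.
Hyperbola, center (-5, 7), transverse axis horizontal; a² = 256, b² = 33.
a = 16. Vertices at (h ± a, k).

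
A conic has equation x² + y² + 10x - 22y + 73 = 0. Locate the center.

(-5, 11)

Collect terms: (x² + 10x) + (y² - 22y) = -73
Complete the square in x and y: (x + 5)² + (y - 11)² = -73 + 25 + 121 = 73
So (x + 5)² + (y - 11)² = 73.
Circle centered at (-5, 11) with r² = 73.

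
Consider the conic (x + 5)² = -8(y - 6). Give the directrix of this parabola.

Vertex (-5, 6); 4p = -8 so p = -2. Opens down.
Directrix is the horizontal line y = k − p = 6 − (-2) = 8.

y = 8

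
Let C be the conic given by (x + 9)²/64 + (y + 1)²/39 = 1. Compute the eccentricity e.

Center (-9, -1). The larger denominator 64 sits under the x-term, so the major axis is horizontal; a² = 64, b² = 39.
c² = a² - b² = 25, so c = 5.
e = c/a = 5/8.

e = 5/8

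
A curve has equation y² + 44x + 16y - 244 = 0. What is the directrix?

Only y is squared. Complete the square in y: (y + 8)² = -44(x - 7).
Vertex (7, -8); 4p = -44 so p = -11. Opens left.
Directrix is the vertical line x = h − p = 7 − (-11) = 18.

x = 18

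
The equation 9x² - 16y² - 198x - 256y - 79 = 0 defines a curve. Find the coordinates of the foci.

Group: 9(x² - 22x) -16(y² + 16y) = 79
Complete the square: 9(x - 11)² -16(y + 8)² = 79 + 1089 - 1024 = 144
Dividing both sides by 144: (x - 11)²/16 - (y + 8)²/9 = 1
Hyperbola, center (11, -8), transverse axis horizontal; a² = 16, b² = 9.
c² = a² + b² = 16 + 9 = 25, so c = 5.
Foci lie on the horizontal axis through the center: (h ± c, k).

(6, -8) and (16, -8)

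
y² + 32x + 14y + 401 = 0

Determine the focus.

Only y is squared. Complete the square in y: (y + 7)² = -32(x + 11).
Vertex (-11, -7); 4p = -32 so p = -8. Opens left.
Focus is p units from the vertex along the axis: (h + p, k).

(-19, -7)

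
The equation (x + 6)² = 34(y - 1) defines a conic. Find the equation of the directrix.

y = -15/2

Vertex (-6, 1); 4p = 34 so p = 17/2. Opens up.
Directrix is the horizontal line y = k − p = 1 − (17/2) = -15/2.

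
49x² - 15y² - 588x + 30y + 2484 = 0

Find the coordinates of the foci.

Collect terms: 49(x² - 12x) -15(y² - 2y) = -2484
49(x - 6)² -15(y - 1)² = -2484 + 1764 - 15 = -735
Divide by -735: (y - 1)²/49 - (x - 6)²/15 = 1
Hyperbola, center (6, 1), transverse axis vertical; a² = 49, b² = 15.
c² = a² + b² = 49 + 15 = 64, so c = 8.
Foci lie on the vertical axis through the center: (h, k ± c).

(6, -7) and (6, 9)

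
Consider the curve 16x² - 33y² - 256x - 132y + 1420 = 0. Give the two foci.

(8, -9) and (8, 5)

Collect terms: 16(x² - 16x) -33(y² + 4y) = -1420
Complete the square in x and y: 16(x - 8)² -33(y + 2)² = -1420 + 1024 - 132 = -528
Divide by -528: (y + 2)²/16 - (x - 8)²/33 = 1
Hyperbola, center (8, -2), transverse axis vertical; a² = 16, b² = 33.
c² = a² + b² = 16 + 33 = 49, so c = 7.
Foci lie on the vertical axis through the center: (h, k ± c).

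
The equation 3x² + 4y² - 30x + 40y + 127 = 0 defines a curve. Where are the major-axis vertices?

(1, -5) and (9, -5)

Collect terms: 3(x² - 10x) + 4(y² + 10y) = -127
3(x - 5)² + 4(y + 5)² = -127 + 75 + 100 = 48
Dividing both sides by 48: (x - 5)²/16 + (y + 5)²/12 = 1
Ellipse, center (5, -5), major axis horizontal; a² = 16, b² = 12.
a = 4. Vertices at (h ± a, k).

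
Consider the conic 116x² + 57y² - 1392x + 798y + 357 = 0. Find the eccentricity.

116(x² - 12x) + 57(y² + 14y) = -357
Completing the square gives 116(x - 6)² + 57(y + 7)² = -357 + 4176 + 2793 = 6612.
Divide through by 6612 to get (x - 6)²/57 + (y + 7)²/116 = 1.
Ellipse, center (6, -7), major axis vertical; a² = 116, b² = 57.
c² = a² - b² = 59, so c = √59.
e = c/a = √59/2√29 = √1711/58.

e = √1711/58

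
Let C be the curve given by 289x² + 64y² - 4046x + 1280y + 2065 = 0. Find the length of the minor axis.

Group the x- and y-terms: 289(x² - 14x) + 64(y² + 20y) = -2065
Complete the square: 289(x - 7)² + 64(y + 10)² = -2065 + 14161 + 6400 = 18496
Divide by 18496: (x - 7)²/64 + (y + 10)²/289 = 1
Ellipse, center (7, -10), major axis vertical; a² = 289, b² = 64.
b² = 64 so b = 8; the minor axis has length 2b = 16.

16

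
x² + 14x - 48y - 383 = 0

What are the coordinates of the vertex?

Only x is squared. Complete the square in x: (x + 7)² = 48(y + 9).
Vertex (-7, -9); 4p = 48 so p = 12. Opens up.

(-7, -9)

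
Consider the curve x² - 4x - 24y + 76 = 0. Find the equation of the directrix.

Only x is squared. Complete the square in x: (x - 2)² = 24(y - 3).
Vertex (2, 3); 4p = 24 so p = 6. Opens up.
Directrix is the horizontal line y = k − p = 3 − (6) = -3.

y = -3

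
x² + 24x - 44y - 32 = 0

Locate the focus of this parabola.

(-12, 7)

Only x is squared. Complete the square in x: (x + 12)² = 44(y + 4).
Vertex (-12, -4); 4p = 44 so p = 11. Opens up.
Focus is p units from the vertex along the axis: (h, k + p).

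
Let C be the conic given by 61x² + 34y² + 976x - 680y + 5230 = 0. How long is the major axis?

2√61

61(x² + 16x) + 34(y² - 20y) = -5230
61(x + 8)² + 34(y - 10)² = -5230 + 3904 + 3400 = 2074
Dividing both sides by 2074: (x + 8)²/34 + (y - 10)²/61 = 1
Ellipse, center (-8, 10), major axis vertical; a² = 61, b² = 34.
a² = 61 so a = √61; the major axis has length 2a = 2√61.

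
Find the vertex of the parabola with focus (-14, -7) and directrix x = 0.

(-7, -7)

The vertex is the midpoint between the focus and the directrix along the axis of symmetry.
Axis is horizontal (directrix is vertical). Vertex x-coordinate = (-14 + 0)/2 = -7; y-coordinate = -7.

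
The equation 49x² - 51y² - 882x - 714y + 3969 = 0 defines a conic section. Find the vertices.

Group the x- and y-terms: 49(x² - 18x) -51(y² + 14y) = -3969
Completing the square gives 49(x - 9)² -51(y + 7)² = -3969 + 3969 - 2499 = -2499.
Divide by -2499: (y + 7)²/49 - (x - 9)²/51 = 1
Hyperbola, center (9, -7), transverse axis vertical; a² = 49, b² = 51.
a = 7. Vertices at (h, k ± a).

(9, -14) and (9, 0)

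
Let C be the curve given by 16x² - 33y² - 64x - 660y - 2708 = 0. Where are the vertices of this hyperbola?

Collect terms: 16(x² - 4x) -33(y² + 20y) = 2708
Complete the square in x and y: 16(x - 2)² -33(y + 10)² = 2708 + 64 - 3300 = -528
Dividing both sides by -528: (y + 10)²/16 - (x - 2)²/33 = 1
Hyperbola, center (2, -10), transverse axis vertical; a² = 16, b² = 33.
a = 4. Vertices at (h, k ± a).

(2, -14) and (2, -6)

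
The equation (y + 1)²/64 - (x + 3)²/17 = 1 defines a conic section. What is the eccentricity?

Center (-3, -1). The positive term is the y-term, so the transverse axis is vertical; a² = 64, b² = 17.
c² = a² + b² = 81, so c = 9.
e = c/a = 9/8.

e = 9/8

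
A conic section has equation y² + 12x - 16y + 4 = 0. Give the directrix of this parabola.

Only y is squared. Complete the square in y: (y - 8)² = -12(x - 5).
Vertex (5, 8); 4p = -12 so p = -3. Opens left.
Directrix is the vertical line x = h − p = 5 − (-3) = 8.

x = 8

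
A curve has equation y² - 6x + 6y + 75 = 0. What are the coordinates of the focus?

(25/2, -3)

Only y is squared. Complete the square in y: (y + 3)² = 6(x - 11).
Vertex (11, -3); 4p = 6 so p = 3/2. Opens right.
Focus is p units from the vertex along the axis: (h + p, k).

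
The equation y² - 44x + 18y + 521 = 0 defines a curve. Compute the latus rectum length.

44

Only y is squared. Complete the square in y: (y + 9)² = 44(x - 10).
Vertex (10, -9); 4p = 44 so p = 11. Opens right.
Latus rectum length = |4p| = 44.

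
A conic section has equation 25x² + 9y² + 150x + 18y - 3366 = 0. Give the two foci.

(-3, -17) and (-3, 15)

Collect terms: 25(x² + 6x) + 9(y² + 2y) = 3366
25(x + 3)² + 9(y + 1)² = 3366 + 225 + 9 = 3600
Divide by 3600: (x + 3)²/144 + (y + 1)²/400 = 1
Ellipse, center (-3, -1), major axis vertical; a² = 400, b² = 144.
c² = a² - b² = 400 - 144 = 256, so c = 16.
Foci lie on the vertical axis through the center: (h, k ± c).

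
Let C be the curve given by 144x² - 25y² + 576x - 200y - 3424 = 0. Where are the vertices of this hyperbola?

(-7, -4) and (3, -4)

Rearranging, 144(x² + 4x) -25(y² + 8y) = 3424.
Complete the square in x and y: 144(x + 2)² -25(y + 4)² = 3424 + 576 - 400 = 3600
Divide through by 3600 to get (x + 2)²/25 - (y + 4)²/144 = 1.
Hyperbola, center (-2, -4), transverse axis horizontal; a² = 25, b² = 144.
a = 5. Vertices at (h ± a, k).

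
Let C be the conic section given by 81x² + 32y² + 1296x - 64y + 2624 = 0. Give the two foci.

Group: 81(x² + 16x) + 32(y² - 2y) = -2624
Complete the square in x and y: 81(x + 8)² + 32(y - 1)² = -2624 + 5184 + 32 = 2592
Divide through by 2592 to get (x + 8)²/32 + (y - 1)²/81 = 1.
Ellipse, center (-8, 1), major axis vertical; a² = 81, b² = 32.
c² = a² - b² = 81 - 32 = 49, so c = 7.
Foci lie on the vertical axis through the center: (h, k ± c).

(-8, -6) and (-8, 8)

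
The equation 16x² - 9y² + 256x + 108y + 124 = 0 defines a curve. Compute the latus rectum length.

Rearranging, 16(x² + 16x) -9(y² - 12y) = -124.
Completing the square gives 16(x + 8)² -9(y - 6)² = -124 + 1024 - 324 = 576.
Divide through by 576 to get (x + 8)²/36 - (y - 6)²/64 = 1.
Hyperbola, center (-8, 6), transverse axis horizontal; a² = 36, b² = 64.
Latus rectum length = 2b²/a = 2·64/6 = 64/3.

64/3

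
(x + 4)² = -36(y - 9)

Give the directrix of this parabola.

y = 18

Vertex (-4, 9); 4p = -36 so p = -9. Opens down.
Directrix is the horizontal line y = k − p = 9 − (-9) = 18.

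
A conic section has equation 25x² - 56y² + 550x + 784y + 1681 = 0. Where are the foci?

(-11, -2) and (-11, 16)

Rearranging, 25(x² + 22x) -56(y² - 14y) = -1681.
25(x + 11)² -56(y - 7)² = -1681 + 3025 - 2744 = -1400
Divide by -1400: (y - 7)²/25 - (x + 11)²/56 = 1
Hyperbola, center (-11, 7), transverse axis vertical; a² = 25, b² = 56.
c² = a² + b² = 25 + 56 = 81, so c = 9.
Foci lie on the vertical axis through the center: (h, k ± c).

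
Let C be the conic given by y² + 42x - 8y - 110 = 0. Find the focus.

(-15/2, 4)

Only y is squared. Complete the square in y: (y - 4)² = -42(x - 3).
Vertex (3, 4); 4p = -42 so p = -21/2. Opens left.
Focus is p units from the vertex along the axis: (h + p, k).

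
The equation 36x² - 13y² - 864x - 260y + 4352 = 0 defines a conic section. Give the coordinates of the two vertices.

Collect terms: 36(x² - 24x) -13(y² + 20y) = -4352
Complete the square: 36(x - 12)² -13(y + 10)² = -4352 + 5184 - 1300 = -468
Divide by -468: (y + 10)²/36 - (x - 12)²/13 = 1
Hyperbola, center (12, -10), transverse axis vertical; a² = 36, b² = 13.
a = 6. Vertices at (h, k ± a).

(12, -16) and (12, -4)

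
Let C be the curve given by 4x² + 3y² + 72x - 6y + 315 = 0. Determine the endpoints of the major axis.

Group: 4(x² + 18x) + 3(y² - 2y) = -315
Complete the square in x and y: 4(x + 9)² + 3(y - 1)² = -315 + 324 + 3 = 12
Divide through by 12 to get (x + 9)²/3 + (y - 1)²/4 = 1.
Ellipse, center (-9, 1), major axis vertical; a² = 4, b² = 3.
a = 2. Vertices at (h, k ± a).

(-9, -1) and (-9, 3)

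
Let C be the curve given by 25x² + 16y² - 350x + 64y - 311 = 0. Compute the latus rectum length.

Group: 25(x² - 14x) + 16(y² + 4y) = 311
25(x - 7)² + 16(y + 2)² = 311 + 1225 + 64 = 1600
Dividing both sides by 1600: (x - 7)²/64 + (y + 2)²/100 = 1
Ellipse, center (7, -2), major axis vertical; a² = 100, b² = 64.
Latus rectum length = 2b²/a = 2·64/10 = 64/5.

64/5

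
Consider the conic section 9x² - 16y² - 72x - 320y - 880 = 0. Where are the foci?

Rearranging, 9(x² - 8x) -16(y² + 20y) = 880.
Complete the square: 9(x - 4)² -16(y + 10)² = 880 + 144 - 1600 = -576
Divide through by -576 to get (y + 10)²/36 - (x - 4)²/64 = 1.
Hyperbola, center (4, -10), transverse axis vertical; a² = 36, b² = 64.
c² = a² + b² = 36 + 64 = 100, so c = 10.
Foci lie on the vertical axis through the center: (h, k ± c).

(4, -20) and (4, 0)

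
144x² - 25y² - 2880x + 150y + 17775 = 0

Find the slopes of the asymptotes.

Rearranging, 144(x² - 20x) -25(y² - 6y) = -17775.
Complete the square in x and y: 144(x - 10)² -25(y - 3)² = -17775 + 14400 - 225 = -3600
Divide through by -3600 to get (y - 3)²/144 - (x - 10)²/25 = 1.
Hyperbola, center (10, 3), transverse axis vertical; a² = 144, b² = 25.
For a vertical hyperbola the asymptotes have slope ±a/b.
Here that is ±12/5.

12/5 and -12/5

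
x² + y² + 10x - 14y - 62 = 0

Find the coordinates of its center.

Group: (x² + 10x) + (y² - 14y) = 62
Complete the square: (x + 5)² + (y - 7)² = 62 + 25 + 49 = 136
So (x + 5)² + (y - 7)² = 136.
Circle centered at (-5, 7) with r² = 136.

(-5, 7)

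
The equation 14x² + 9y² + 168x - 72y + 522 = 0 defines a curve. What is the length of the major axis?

2√14

14(x² + 12x) + 9(y² - 8y) = -522
14(x + 6)² + 9(y - 4)² = -522 + 504 + 144 = 126
Divide by 126: (x + 6)²/9 + (y - 4)²/14 = 1
Ellipse, center (-6, 4), major axis vertical; a² = 14, b² = 9.
a² = 14 so a = √14; the major axis has length 2a = 2√14.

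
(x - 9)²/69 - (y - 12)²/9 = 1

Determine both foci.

(9 - √78, 12) and (9 + √78, 12)

Center (9, 12). The positive term is the x-term, so the transverse axis is horizontal; a² = 69, b² = 9.
c² = a² + b² = 69 + 9 = 78, so c = √78.
Foci lie on the horizontal axis through the center: (h ± c, k).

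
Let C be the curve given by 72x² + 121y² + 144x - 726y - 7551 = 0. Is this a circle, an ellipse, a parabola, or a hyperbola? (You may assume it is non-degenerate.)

ellipse

No xy term. Coefficients of x² and y² are A = 72, C = 121.
A and C have the same sign but A ≠ C ⇒ ellipse.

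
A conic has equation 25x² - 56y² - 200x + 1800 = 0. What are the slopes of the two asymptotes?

5√14/28 and -5√14/28

Collect terms: 25(x² - 8x) -56y² = -1800
25(x - 4)² -56y² = -1800 + 400 + 0 = -1400
Divide through by -1400 to get y²/25 - (x - 4)²/56 = 1.
Hyperbola, center (4, 0), transverse axis vertical; a² = 25, b² = 56.
For a vertical hyperbola the asymptotes have slope ±a/b.
Here that is ±5/2√14 = ±5√14/28.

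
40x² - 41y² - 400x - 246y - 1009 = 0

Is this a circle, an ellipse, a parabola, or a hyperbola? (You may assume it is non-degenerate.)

hyperbola

No xy term. Coefficients of x² and y² are A = 40, C = -41.
A and C have opposite signs ⇒ hyperbola.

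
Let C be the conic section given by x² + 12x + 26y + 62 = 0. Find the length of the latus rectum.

Only x is squared. Complete the square in x: (x + 6)² = -26(y + 1).
Vertex (-6, -1); 4p = -26 so p = -13/2. Opens down.
Latus rectum length = |4p| = 26.

26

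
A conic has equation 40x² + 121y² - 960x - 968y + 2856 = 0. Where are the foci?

(3, 4) and (21, 4)

40(x² - 24x) + 121(y² - 8y) = -2856
Completing the square gives 40(x - 12)² + 121(y - 4)² = -2856 + 5760 + 1936 = 4840.
Divide by 4840: (x - 12)²/121 + (y - 4)²/40 = 1
Ellipse, center (12, 4), major axis horizontal; a² = 121, b² = 40.
c² = a² - b² = 121 - 40 = 81, so c = 9.
Foci lie on the horizontal axis through the center: (h ± c, k).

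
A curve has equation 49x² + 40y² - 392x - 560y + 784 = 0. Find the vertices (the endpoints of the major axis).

49(x² - 8x) + 40(y² - 14y) = -784
Complete the square in x and y: 49(x - 4)² + 40(y - 7)² = -784 + 784 + 1960 = 1960
Divide by 1960: (x - 4)²/40 + (y - 7)²/49 = 1
Ellipse, center (4, 7), major axis vertical; a² = 49, b² = 40.
a = 7. Vertices at (h, k ± a).

(4, 0) and (4, 14)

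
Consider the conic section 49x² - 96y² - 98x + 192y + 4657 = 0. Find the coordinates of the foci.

(1, 1 - √145) and (1, 1 + √145)

Group the x- and y-terms: 49(x² - 2x) -96(y² - 2y) = -4657
Complete the square in x and y: 49(x - 1)² -96(y - 1)² = -4657 + 49 - 96 = -4704
Dividing both sides by -4704: (y - 1)²/49 - (x - 1)²/96 = 1
Hyperbola, center (1, 1), transverse axis vertical; a² = 49, b² = 96.
c² = a² + b² = 49 + 96 = 145, so c = √145.
Foci lie on the vertical axis through the center: (h, k ± c).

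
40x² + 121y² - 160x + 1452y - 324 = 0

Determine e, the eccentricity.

e = 9/11

40(x² - 4x) + 121(y² + 12y) = 324
Completing the square gives 40(x - 2)² + 121(y + 6)² = 324 + 160 + 4356 = 4840.
Divide by 4840: (x - 2)²/121 + (y + 6)²/40 = 1
Ellipse, center (2, -6), major axis horizontal; a² = 121, b² = 40.
c² = a² - b² = 81, so c = 9.
e = c/a = 9/11.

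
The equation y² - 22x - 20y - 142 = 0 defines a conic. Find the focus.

Only y is squared. Complete the square in y: (y - 10)² = 22(x + 11).
Vertex (-11, 10); 4p = 22 so p = 11/2. Opens right.
Focus is p units from the vertex along the axis: (h + p, k).

(-11/2, 10)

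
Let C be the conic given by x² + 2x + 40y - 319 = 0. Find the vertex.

(-1, 8)

Only x is squared. Complete the square in x: (x + 1)² = -40(y - 8).
Vertex (-1, 8); 4p = -40 so p = -10. Opens down.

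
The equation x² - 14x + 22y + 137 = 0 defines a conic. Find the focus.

(7, -19/2)

Only x is squared. Complete the square in x: (x - 7)² = -22(y + 4).
Vertex (7, -4); 4p = -22 so p = -11/2. Opens down.
Focus is p units from the vertex along the axis: (h, k + p).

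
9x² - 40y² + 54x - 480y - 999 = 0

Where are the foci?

(-3, -13) and (-3, 1)

Group the x- and y-terms: 9(x² + 6x) -40(y² + 12y) = 999
9(x + 3)² -40(y + 6)² = 999 + 81 - 1440 = -360
Divide through by -360 to get (y + 6)²/9 - (x + 3)²/40 = 1.
Hyperbola, center (-3, -6), transverse axis vertical; a² = 9, b² = 40.
c² = a² + b² = 9 + 40 = 49, so c = 7.
Foci lie on the vertical axis through the center: (h, k ± c).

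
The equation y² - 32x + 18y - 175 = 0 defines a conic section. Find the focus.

Only y is squared. Complete the square in y: (y + 9)² = 32(x + 8).
Vertex (-8, -9); 4p = 32 so p = 8. Opens right.
Focus is p units from the vertex along the axis: (h + p, k).

(0, -9)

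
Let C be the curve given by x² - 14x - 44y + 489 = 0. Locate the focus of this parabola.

Only x is squared. Complete the square in x: (x - 7)² = 44(y - 10).
Vertex (7, 10); 4p = 44 so p = 11. Opens up.
Focus is p units from the vertex along the axis: (h, k + p).

(7, 21)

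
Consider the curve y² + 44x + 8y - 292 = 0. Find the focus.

(-4, -4)

Only y is squared. Complete the square in y: (y + 4)² = -44(x - 7).
Vertex (7, -4); 4p = -44 so p = -11. Opens left.
Focus is p units from the vertex along the axis: (h + p, k).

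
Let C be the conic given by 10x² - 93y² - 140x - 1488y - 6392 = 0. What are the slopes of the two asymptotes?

√930/93 and -√930/93

10(x² - 14x) -93(y² + 16y) = 6392
Completing the square gives 10(x - 7)² -93(y + 8)² = 6392 + 490 - 5952 = 930.
Dividing both sides by 930: (x - 7)²/93 - (y + 8)²/10 = 1
Hyperbola, center (7, -8), transverse axis horizontal; a² = 93, b² = 10.
For a horizontal hyperbola the asymptotes have slope ±b/a.
Here that is ±√10/√93 = ±√930/93.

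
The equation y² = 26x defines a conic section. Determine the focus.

(13/2, 0)

Vertex (0, 0); 4p = 26 so p = 13/2. Opens right.
Focus is p units from the vertex along the axis: (h + p, k).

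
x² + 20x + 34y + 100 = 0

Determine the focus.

(-10, -17/2)

Only x is squared. Complete the square in x: (x + 10)² = -34y.
Vertex (-10, 0); 4p = -34 so p = -17/2. Opens down.
Focus is p units from the vertex along the axis: (h, k + p).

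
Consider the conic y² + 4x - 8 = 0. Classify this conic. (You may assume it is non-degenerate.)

No xy term. Coefficients of x² and y² are A = 0, C = 1.
Exactly one squared variable ⇒ parabola.

parabola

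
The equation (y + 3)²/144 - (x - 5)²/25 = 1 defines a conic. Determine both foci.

(5, -16) and (5, 10)

Center (5, -3). The positive term is the y-term, so the transverse axis is vertical; a² = 144, b² = 25.
c² = a² + b² = 144 + 25 = 169, so c = 13.
Foci lie on the vertical axis through the center: (h, k ± c).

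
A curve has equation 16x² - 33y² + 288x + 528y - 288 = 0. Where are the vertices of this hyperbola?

16(x² + 18x) -33(y² - 16y) = 288
Completing the square gives 16(x + 9)² -33(y - 8)² = 288 + 1296 - 2112 = -528.
Dividing both sides by -528: (y - 8)²/16 - (x + 9)²/33 = 1
Hyperbola, center (-9, 8), transverse axis vertical; a² = 16, b² = 33.
a = 4. Vertices at (h, k ± a).

(-9, 4) and (-9, 12)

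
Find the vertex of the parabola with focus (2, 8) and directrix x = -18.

(-8, 8)

The vertex is the midpoint between the focus and the directrix along the axis of symmetry.
Axis is horizontal (directrix is vertical). Vertex x-coordinate = (2 + (-18))/2 = -8; y-coordinate = 8.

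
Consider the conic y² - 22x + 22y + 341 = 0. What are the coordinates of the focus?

Only y is squared. Complete the square in y: (y + 11)² = 22(x - 10).
Vertex (10, -11); 4p = 22 so p = 11/2. Opens right.
Focus is p units from the vertex along the axis: (h + p, k).

(31/2, -11)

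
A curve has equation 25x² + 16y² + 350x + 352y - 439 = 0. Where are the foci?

Rearranging, 25(x² + 14x) + 16(y² + 22y) = 439.
Complete the square: 25(x + 7)² + 16(y + 11)² = 439 + 1225 + 1936 = 3600
Divide by 3600: (x + 7)²/144 + (y + 11)²/225 = 1
Ellipse, center (-7, -11), major axis vertical; a² = 225, b² = 144.
c² = a² - b² = 225 - 144 = 81, so c = 9.
Foci lie on the vertical axis through the center: (h, k ± c).

(-7, -20) and (-7, -2)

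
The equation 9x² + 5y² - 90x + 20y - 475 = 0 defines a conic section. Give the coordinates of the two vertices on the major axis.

9(x² - 10x) + 5(y² + 4y) = 475
Completing the square gives 9(x - 5)² + 5(y + 2)² = 475 + 225 + 20 = 720.
Divide by 720: (x - 5)²/80 + (y + 2)²/144 = 1
Ellipse, center (5, -2), major axis vertical; a² = 144, b² = 80.
a = 12. Vertices at (h, k ± a).

(5, -14) and (5, 10)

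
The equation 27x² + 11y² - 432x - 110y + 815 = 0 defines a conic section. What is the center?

Collect terms: 27(x² - 16x) + 11(y² - 10y) = -815
Complete the square in x and y: 27(x - 8)² + 11(y - 5)² = -815 + 1728 + 275 = 1188
Divide through by 1188 to get (x - 8)²/44 + (y - 5)²/108 = 1.
Ellipse with center (8, 5).

(8, 5)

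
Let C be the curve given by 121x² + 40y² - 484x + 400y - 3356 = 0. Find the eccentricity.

121(x² - 4x) + 40(y² + 10y) = 3356
121(x - 2)² + 40(y + 5)² = 3356 + 484 + 1000 = 4840
Divide through by 4840 to get (x - 2)²/40 + (y + 5)²/121 = 1.
Ellipse, center (2, -5), major axis vertical; a² = 121, b² = 40.
c² = a² - b² = 81, so c = 9.
e = c/a = 9/11.

e = 9/11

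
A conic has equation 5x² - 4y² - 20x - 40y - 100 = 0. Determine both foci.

Collect terms: 5(x² - 4x) -4(y² + 10y) = 100
5(x - 2)² -4(y + 5)² = 100 + 20 - 100 = 20
Divide through by 20 to get (x - 2)²/4 - (y + 5)²/5 = 1.
Hyperbola, center (2, -5), transverse axis horizontal; a² = 4, b² = 5.
c² = a² + b² = 4 + 5 = 9, so c = 3.
Foci lie on the horizontal axis through the center: (h ± c, k).

(-1, -5) and (5, -5)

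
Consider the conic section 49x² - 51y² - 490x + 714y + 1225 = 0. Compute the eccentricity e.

Group: 49(x² - 10x) -51(y² - 14y) = -1225
Complete the square: 49(x - 5)² -51(y - 7)² = -1225 + 1225 - 2499 = -2499
Dividing both sides by -2499: (y - 7)²/49 - (x - 5)²/51 = 1
Hyperbola, center (5, 7), transverse axis vertical; a² = 49, b² = 51.
c² = a² + b² = 100, so c = 10.
e = c/a = 10/7.

e = 10/7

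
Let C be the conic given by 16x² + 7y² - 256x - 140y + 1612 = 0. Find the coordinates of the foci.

(8, 7) and (8, 13)

Collect terms: 16(x² - 16x) + 7(y² - 20y) = -1612
Complete the square: 16(x - 8)² + 7(y - 10)² = -1612 + 1024 + 700 = 112
Divide by 112: (x - 8)²/7 + (y - 10)²/16 = 1
Ellipse, center (8, 10), major axis vertical; a² = 16, b² = 7.
c² = a² - b² = 16 - 7 = 9, so c = 3.
Foci lie on the vertical axis through the center: (h, k ± c).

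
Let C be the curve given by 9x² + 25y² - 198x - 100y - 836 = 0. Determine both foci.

Group the x- and y-terms: 9(x² - 22x) + 25(y² - 4y) = 836
9(x - 11)² + 25(y - 2)² = 836 + 1089 + 100 = 2025
Divide by 2025: (x - 11)²/225 + (y - 2)²/81 = 1
Ellipse, center (11, 2), major axis horizontal; a² = 225, b² = 81.
c² = a² - b² = 225 - 81 = 144, so c = 12.
Foci lie on the horizontal axis through the center: (h ± c, k).

(-1, 2) and (23, 2)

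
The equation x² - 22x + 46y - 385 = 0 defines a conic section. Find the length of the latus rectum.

Only x is squared. Complete the square in x: (x - 11)² = -46(y - 11).
Vertex (11, 11); 4p = -46 so p = -23/2. Opens down.
Latus rectum length = |4p| = 46.

46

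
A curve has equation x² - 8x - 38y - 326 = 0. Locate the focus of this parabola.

(4, 1/2)

Only x is squared. Complete the square in x: (x - 4)² = 38(y + 9).
Vertex (4, -9); 4p = 38 so p = 19/2. Opens up.
Focus is p units from the vertex along the axis: (h, k + p).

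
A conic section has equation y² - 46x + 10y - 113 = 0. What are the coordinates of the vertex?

Only y is squared. Complete the square in y: (y + 5)² = 46(x + 3).
Vertex (-3, -5); 4p = 46 so p = 23/2. Opens right.

(-3, -5)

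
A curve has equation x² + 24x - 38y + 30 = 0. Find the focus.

(-12, 13/2)

Only x is squared. Complete the square in x: (x + 12)² = 38(y + 3).
Vertex (-12, -3); 4p = 38 so p = 19/2. Opens up.
Focus is p units from the vertex along the axis: (h, k + p).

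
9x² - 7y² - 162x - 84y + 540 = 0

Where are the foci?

Group: 9(x² - 18x) -7(y² + 12y) = -540
Complete the square: 9(x - 9)² -7(y + 6)² = -540 + 729 - 252 = -63
Divide by -63: (y + 6)²/9 - (x - 9)²/7 = 1
Hyperbola, center (9, -6), transverse axis vertical; a² = 9, b² = 7.
c² = a² + b² = 9 + 7 = 16, so c = 4.
Foci lie on the vertical axis through the center: (h, k ± c).

(9, -10) and (9, -2)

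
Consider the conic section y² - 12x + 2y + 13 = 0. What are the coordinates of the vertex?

Only y is squared. Complete the square in y: (y + 1)² = 12(x - 1).
Vertex (1, -1); 4p = 12 so p = 3. Opens right.

(1, -1)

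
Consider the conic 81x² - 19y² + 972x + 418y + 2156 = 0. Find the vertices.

Collect terms: 81(x² + 12x) -19(y² - 22y) = -2156
Complete the square in x and y: 81(x + 6)² -19(y - 11)² = -2156 + 2916 - 2299 = -1539
Divide through by -1539 to get (y - 11)²/81 - (x + 6)²/19 = 1.
Hyperbola, center (-6, 11), transverse axis vertical; a² = 81, b² = 19.
a = 9. Vertices at (h, k ± a).

(-6, 2) and (-6, 20)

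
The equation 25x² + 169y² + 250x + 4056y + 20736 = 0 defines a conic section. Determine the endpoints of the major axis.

Group: 25(x² + 10x) + 169(y² + 24y) = -20736
Completing the square gives 25(x + 5)² + 169(y + 12)² = -20736 + 625 + 24336 = 4225.
Divide by 4225: (x + 5)²/169 + (y + 12)²/25 = 1
Ellipse, center (-5, -12), major axis horizontal; a² = 169, b² = 25.
a = 13. Vertices at (h ± a, k).

(-18, -12) and (8, -12)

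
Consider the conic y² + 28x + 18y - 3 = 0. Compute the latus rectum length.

28

Only y is squared. Complete the square in y: (y + 9)² = -28(x - 3).
Vertex (3, -9); 4p = -28 so p = -7. Opens left.
Latus rectum length = |4p| = 28.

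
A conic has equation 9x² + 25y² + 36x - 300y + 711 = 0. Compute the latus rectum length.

9(x² + 4x) + 25(y² - 12y) = -711
9(x + 2)² + 25(y - 6)² = -711 + 36 + 900 = 225
Divide by 225: (x + 2)²/25 + (y - 6)²/9 = 1
Ellipse, center (-2, 6), major axis horizontal; a² = 25, b² = 9.
Latus rectum length = 2b²/a = 2·9/5 = 18/5.

18/5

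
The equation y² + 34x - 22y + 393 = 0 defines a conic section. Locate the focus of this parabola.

Only y is squared. Complete the square in y: (y - 11)² = -34(x + 8).
Vertex (-8, 11); 4p = -34 so p = -17/2. Opens left.
Focus is p units from the vertex along the axis: (h + p, k).

(-33/2, 11)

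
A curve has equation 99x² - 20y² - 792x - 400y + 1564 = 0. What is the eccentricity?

e = √1309/33

Group the x- and y-terms: 99(x² - 8x) -20(y² + 20y) = -1564
Complete the square: 99(x - 4)² -20(y + 10)² = -1564 + 1584 - 2000 = -1980
Dividing both sides by -1980: (y + 10)²/99 - (x - 4)²/20 = 1
Hyperbola, center (4, -10), transverse axis vertical; a² = 99, b² = 20.
c² = a² + b² = 119, so c = √119.
e = c/a = √119/3√11 = √1309/33.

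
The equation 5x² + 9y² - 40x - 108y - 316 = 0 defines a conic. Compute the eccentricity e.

Collect terms: 5(x² - 8x) + 9(y² - 12y) = 316
Complete the square: 5(x - 4)² + 9(y - 6)² = 316 + 80 + 324 = 720
Divide by 720: (x - 4)²/144 + (y - 6)²/80 = 1
Ellipse, center (4, 6), major axis horizontal; a² = 144, b² = 80.
c² = a² - b² = 64, so c = 8.
e = c/a = 8/12 = 2/3.

e = 2/3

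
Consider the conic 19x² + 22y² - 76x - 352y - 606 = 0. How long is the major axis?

2√110

Group the x- and y-terms: 19(x² - 4x) + 22(y² - 16y) = 606
Complete the square: 19(x - 2)² + 22(y - 8)² = 606 + 76 + 1408 = 2090
Divide by 2090: (x - 2)²/110 + (y - 8)²/95 = 1
Ellipse, center (2, 8), major axis horizontal; a² = 110, b² = 95.
a² = 110 so a = √110; the major axis has length 2a = 2√110.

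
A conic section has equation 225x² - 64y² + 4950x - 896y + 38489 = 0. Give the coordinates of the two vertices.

Group: 225(x² + 22x) -64(y² + 14y) = -38489
Complete the square in x and y: 225(x + 11)² -64(y + 7)² = -38489 + 27225 - 3136 = -14400
Divide by -14400: (y + 7)²/225 - (x + 11)²/64 = 1
Hyperbola, center (-11, -7), transverse axis vertical; a² = 225, b² = 64.
a = 15. Vertices at (h, k ± a).

(-11, -22) and (-11, 8)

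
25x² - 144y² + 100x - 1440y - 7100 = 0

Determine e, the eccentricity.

e = 13/12

Rearranging, 25(x² + 4x) -144(y² + 10y) = 7100.
Complete the square: 25(x + 2)² -144(y + 5)² = 7100 + 100 - 3600 = 3600
Divide by 3600: (x + 2)²/144 - (y + 5)²/25 = 1
Hyperbola, center (-2, -5), transverse axis horizontal; a² = 144, b² = 25.
c² = a² + b² = 169, so c = 13.
e = c/a = 13/12.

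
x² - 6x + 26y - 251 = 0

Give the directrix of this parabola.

y = 33/2

Only x is squared. Complete the square in x: (x - 3)² = -26(y - 10).
Vertex (3, 10); 4p = -26 so p = -13/2. Opens down.
Directrix is the horizontal line y = k − p = 10 − (-13/2) = 33/2.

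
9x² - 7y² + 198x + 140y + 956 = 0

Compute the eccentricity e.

e = 4/3

Group: 9(x² + 22x) -7(y² - 20y) = -956
Completing the square gives 9(x + 11)² -7(y - 10)² = -956 + 1089 - 700 = -567.
Divide by -567: (y - 10)²/81 - (x + 11)²/63 = 1
Hyperbola, center (-11, 10), transverse axis vertical; a² = 81, b² = 63.
c² = a² + b² = 144, so c = 12.
e = c/a = 12/9 = 4/3.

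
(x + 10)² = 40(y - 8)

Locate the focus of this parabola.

(-10, 18)

Vertex (-10, 8); 4p = 40 so p = 10. Opens up.
Focus is p units from the vertex along the axis: (h, k + p).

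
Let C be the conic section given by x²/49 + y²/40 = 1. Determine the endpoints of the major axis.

Center (0, 0). The larger denominator 49 sits under the x-term, so the major axis is horizontal; a² = 49, b² = 40.
a = 7. Vertices at (h ± a, k).

(-7, 0) and (7, 0)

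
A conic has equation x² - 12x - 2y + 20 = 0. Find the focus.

Only x is squared. Complete the square in x: (x - 6)² = 2(y + 8).
Vertex (6, -8); 4p = 2 so p = 1/2. Opens up.
Focus is p units from the vertex along the axis: (h, k + p).

(6, -15/2)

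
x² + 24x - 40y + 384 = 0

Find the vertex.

Only x is squared. Complete the square in x: (x + 12)² = 40(y - 6).
Vertex (-12, 6); 4p = 40 so p = 10. Opens up.

(-12, 6)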